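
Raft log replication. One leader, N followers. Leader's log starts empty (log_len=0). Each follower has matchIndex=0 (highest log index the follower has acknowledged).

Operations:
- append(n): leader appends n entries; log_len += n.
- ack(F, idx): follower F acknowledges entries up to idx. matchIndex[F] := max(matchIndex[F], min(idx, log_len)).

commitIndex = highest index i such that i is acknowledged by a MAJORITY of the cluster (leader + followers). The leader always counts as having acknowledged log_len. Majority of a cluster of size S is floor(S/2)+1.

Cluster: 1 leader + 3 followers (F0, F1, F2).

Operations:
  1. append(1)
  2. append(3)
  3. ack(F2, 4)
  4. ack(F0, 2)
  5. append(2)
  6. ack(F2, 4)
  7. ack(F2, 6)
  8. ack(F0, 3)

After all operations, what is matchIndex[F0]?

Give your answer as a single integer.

Answer: 3

Derivation:
Op 1: append 1 -> log_len=1
Op 2: append 3 -> log_len=4
Op 3: F2 acks idx 4 -> match: F0=0 F1=0 F2=4; commitIndex=0
Op 4: F0 acks idx 2 -> match: F0=2 F1=0 F2=4; commitIndex=2
Op 5: append 2 -> log_len=6
Op 6: F2 acks idx 4 -> match: F0=2 F1=0 F2=4; commitIndex=2
Op 7: F2 acks idx 6 -> match: F0=2 F1=0 F2=6; commitIndex=2
Op 8: F0 acks idx 3 -> match: F0=3 F1=0 F2=6; commitIndex=3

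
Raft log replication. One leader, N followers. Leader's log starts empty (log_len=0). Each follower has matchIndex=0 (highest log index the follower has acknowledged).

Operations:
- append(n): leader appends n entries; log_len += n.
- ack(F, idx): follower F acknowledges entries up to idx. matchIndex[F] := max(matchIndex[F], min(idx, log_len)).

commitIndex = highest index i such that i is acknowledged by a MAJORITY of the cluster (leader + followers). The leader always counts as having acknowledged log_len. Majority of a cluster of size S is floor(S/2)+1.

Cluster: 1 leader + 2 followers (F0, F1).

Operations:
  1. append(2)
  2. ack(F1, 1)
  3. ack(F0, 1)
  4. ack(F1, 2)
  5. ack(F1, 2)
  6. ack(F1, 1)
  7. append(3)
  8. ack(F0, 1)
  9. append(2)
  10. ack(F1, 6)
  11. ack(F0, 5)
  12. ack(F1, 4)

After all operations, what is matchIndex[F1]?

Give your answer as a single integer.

Op 1: append 2 -> log_len=2
Op 2: F1 acks idx 1 -> match: F0=0 F1=1; commitIndex=1
Op 3: F0 acks idx 1 -> match: F0=1 F1=1; commitIndex=1
Op 4: F1 acks idx 2 -> match: F0=1 F1=2; commitIndex=2
Op 5: F1 acks idx 2 -> match: F0=1 F1=2; commitIndex=2
Op 6: F1 acks idx 1 -> match: F0=1 F1=2; commitIndex=2
Op 7: append 3 -> log_len=5
Op 8: F0 acks idx 1 -> match: F0=1 F1=2; commitIndex=2
Op 9: append 2 -> log_len=7
Op 10: F1 acks idx 6 -> match: F0=1 F1=6; commitIndex=6
Op 11: F0 acks idx 5 -> match: F0=5 F1=6; commitIndex=6
Op 12: F1 acks idx 4 -> match: F0=5 F1=6; commitIndex=6

Answer: 6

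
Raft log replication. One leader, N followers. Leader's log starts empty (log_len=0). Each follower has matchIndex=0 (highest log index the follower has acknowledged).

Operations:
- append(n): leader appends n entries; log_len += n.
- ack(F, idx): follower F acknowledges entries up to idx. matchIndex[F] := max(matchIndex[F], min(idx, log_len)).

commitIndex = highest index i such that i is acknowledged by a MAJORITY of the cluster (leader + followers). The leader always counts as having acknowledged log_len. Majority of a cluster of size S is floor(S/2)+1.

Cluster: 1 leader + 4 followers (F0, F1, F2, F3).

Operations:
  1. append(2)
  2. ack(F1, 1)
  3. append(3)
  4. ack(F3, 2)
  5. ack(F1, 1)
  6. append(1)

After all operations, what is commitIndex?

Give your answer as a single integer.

Answer: 1

Derivation:
Op 1: append 2 -> log_len=2
Op 2: F1 acks idx 1 -> match: F0=0 F1=1 F2=0 F3=0; commitIndex=0
Op 3: append 3 -> log_len=5
Op 4: F3 acks idx 2 -> match: F0=0 F1=1 F2=0 F3=2; commitIndex=1
Op 5: F1 acks idx 1 -> match: F0=0 F1=1 F2=0 F3=2; commitIndex=1
Op 6: append 1 -> log_len=6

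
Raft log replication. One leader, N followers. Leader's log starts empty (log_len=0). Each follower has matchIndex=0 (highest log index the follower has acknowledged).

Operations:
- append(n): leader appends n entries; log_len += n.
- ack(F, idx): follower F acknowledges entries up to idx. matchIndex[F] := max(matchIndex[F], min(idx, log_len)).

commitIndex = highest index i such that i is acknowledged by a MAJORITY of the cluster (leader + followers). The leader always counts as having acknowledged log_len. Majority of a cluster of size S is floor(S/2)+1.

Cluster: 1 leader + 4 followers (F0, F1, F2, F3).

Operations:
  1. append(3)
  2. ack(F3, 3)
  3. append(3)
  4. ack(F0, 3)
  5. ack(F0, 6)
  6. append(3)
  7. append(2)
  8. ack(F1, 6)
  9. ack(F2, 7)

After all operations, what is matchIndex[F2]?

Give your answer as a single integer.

Op 1: append 3 -> log_len=3
Op 2: F3 acks idx 3 -> match: F0=0 F1=0 F2=0 F3=3; commitIndex=0
Op 3: append 3 -> log_len=6
Op 4: F0 acks idx 3 -> match: F0=3 F1=0 F2=0 F3=3; commitIndex=3
Op 5: F0 acks idx 6 -> match: F0=6 F1=0 F2=0 F3=3; commitIndex=3
Op 6: append 3 -> log_len=9
Op 7: append 2 -> log_len=11
Op 8: F1 acks idx 6 -> match: F0=6 F1=6 F2=0 F3=3; commitIndex=6
Op 9: F2 acks idx 7 -> match: F0=6 F1=6 F2=7 F3=3; commitIndex=6

Answer: 7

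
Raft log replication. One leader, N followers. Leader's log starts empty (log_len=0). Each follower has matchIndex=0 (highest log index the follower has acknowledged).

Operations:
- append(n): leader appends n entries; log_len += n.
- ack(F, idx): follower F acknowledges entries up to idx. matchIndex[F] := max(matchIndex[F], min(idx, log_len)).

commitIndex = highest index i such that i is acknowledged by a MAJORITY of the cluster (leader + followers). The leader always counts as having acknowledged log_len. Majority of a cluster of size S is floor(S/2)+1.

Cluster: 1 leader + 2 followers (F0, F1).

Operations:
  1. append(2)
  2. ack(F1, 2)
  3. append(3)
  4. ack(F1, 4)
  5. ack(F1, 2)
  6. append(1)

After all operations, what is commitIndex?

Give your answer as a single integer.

Op 1: append 2 -> log_len=2
Op 2: F1 acks idx 2 -> match: F0=0 F1=2; commitIndex=2
Op 3: append 3 -> log_len=5
Op 4: F1 acks idx 4 -> match: F0=0 F1=4; commitIndex=4
Op 5: F1 acks idx 2 -> match: F0=0 F1=4; commitIndex=4
Op 6: append 1 -> log_len=6

Answer: 4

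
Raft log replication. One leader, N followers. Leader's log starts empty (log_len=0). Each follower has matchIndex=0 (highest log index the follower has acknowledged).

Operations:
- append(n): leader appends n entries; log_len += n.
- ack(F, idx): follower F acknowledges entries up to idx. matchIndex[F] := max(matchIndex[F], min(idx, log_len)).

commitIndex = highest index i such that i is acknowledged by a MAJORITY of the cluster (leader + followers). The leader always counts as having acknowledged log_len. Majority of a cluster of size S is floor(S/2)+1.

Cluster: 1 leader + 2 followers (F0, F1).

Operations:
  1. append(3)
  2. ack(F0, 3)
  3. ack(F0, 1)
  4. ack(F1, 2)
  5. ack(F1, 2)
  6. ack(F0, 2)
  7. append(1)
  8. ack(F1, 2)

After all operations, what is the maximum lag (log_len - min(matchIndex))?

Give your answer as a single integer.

Op 1: append 3 -> log_len=3
Op 2: F0 acks idx 3 -> match: F0=3 F1=0; commitIndex=3
Op 3: F0 acks idx 1 -> match: F0=3 F1=0; commitIndex=3
Op 4: F1 acks idx 2 -> match: F0=3 F1=2; commitIndex=3
Op 5: F1 acks idx 2 -> match: F0=3 F1=2; commitIndex=3
Op 6: F0 acks idx 2 -> match: F0=3 F1=2; commitIndex=3
Op 7: append 1 -> log_len=4
Op 8: F1 acks idx 2 -> match: F0=3 F1=2; commitIndex=3

Answer: 2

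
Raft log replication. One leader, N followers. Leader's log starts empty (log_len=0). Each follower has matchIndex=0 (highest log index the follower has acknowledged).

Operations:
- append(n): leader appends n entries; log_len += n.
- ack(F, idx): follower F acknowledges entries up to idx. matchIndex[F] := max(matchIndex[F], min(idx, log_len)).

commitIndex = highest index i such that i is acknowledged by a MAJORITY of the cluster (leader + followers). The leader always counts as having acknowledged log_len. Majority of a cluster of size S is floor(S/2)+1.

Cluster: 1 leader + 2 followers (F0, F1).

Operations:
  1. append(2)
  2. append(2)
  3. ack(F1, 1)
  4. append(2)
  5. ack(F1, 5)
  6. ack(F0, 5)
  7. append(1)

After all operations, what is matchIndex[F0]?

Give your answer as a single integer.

Answer: 5

Derivation:
Op 1: append 2 -> log_len=2
Op 2: append 2 -> log_len=4
Op 3: F1 acks idx 1 -> match: F0=0 F1=1; commitIndex=1
Op 4: append 2 -> log_len=6
Op 5: F1 acks idx 5 -> match: F0=0 F1=5; commitIndex=5
Op 6: F0 acks idx 5 -> match: F0=5 F1=5; commitIndex=5
Op 7: append 1 -> log_len=7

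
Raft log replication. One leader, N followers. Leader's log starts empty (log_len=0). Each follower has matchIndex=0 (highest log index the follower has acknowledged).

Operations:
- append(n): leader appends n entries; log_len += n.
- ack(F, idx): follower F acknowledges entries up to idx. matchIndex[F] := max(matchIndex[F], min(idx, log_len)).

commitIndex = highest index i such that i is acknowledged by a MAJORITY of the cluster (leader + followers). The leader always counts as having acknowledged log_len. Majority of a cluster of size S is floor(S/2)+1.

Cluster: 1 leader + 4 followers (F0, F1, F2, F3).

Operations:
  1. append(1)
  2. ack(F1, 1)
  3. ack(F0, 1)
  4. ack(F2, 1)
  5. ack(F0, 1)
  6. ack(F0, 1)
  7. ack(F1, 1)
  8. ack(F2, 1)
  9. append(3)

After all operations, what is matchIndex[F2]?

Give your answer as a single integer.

Answer: 1

Derivation:
Op 1: append 1 -> log_len=1
Op 2: F1 acks idx 1 -> match: F0=0 F1=1 F2=0 F3=0; commitIndex=0
Op 3: F0 acks idx 1 -> match: F0=1 F1=1 F2=0 F3=0; commitIndex=1
Op 4: F2 acks idx 1 -> match: F0=1 F1=1 F2=1 F3=0; commitIndex=1
Op 5: F0 acks idx 1 -> match: F0=1 F1=1 F2=1 F3=0; commitIndex=1
Op 6: F0 acks idx 1 -> match: F0=1 F1=1 F2=1 F3=0; commitIndex=1
Op 7: F1 acks idx 1 -> match: F0=1 F1=1 F2=1 F3=0; commitIndex=1
Op 8: F2 acks idx 1 -> match: F0=1 F1=1 F2=1 F3=0; commitIndex=1
Op 9: append 3 -> log_len=4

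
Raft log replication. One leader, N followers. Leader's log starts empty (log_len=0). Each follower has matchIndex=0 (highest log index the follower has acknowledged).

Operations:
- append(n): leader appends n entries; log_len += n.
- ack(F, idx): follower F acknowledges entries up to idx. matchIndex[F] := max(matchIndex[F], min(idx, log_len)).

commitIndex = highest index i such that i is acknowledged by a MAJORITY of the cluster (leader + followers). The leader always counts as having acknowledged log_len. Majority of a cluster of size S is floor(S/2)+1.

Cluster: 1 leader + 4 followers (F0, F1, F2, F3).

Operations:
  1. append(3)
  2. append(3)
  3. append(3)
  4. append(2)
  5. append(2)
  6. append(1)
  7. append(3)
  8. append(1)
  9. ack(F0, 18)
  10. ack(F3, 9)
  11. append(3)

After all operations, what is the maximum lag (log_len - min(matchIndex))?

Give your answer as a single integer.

Answer: 21

Derivation:
Op 1: append 3 -> log_len=3
Op 2: append 3 -> log_len=6
Op 3: append 3 -> log_len=9
Op 4: append 2 -> log_len=11
Op 5: append 2 -> log_len=13
Op 6: append 1 -> log_len=14
Op 7: append 3 -> log_len=17
Op 8: append 1 -> log_len=18
Op 9: F0 acks idx 18 -> match: F0=18 F1=0 F2=0 F3=0; commitIndex=0
Op 10: F3 acks idx 9 -> match: F0=18 F1=0 F2=0 F3=9; commitIndex=9
Op 11: append 3 -> log_len=21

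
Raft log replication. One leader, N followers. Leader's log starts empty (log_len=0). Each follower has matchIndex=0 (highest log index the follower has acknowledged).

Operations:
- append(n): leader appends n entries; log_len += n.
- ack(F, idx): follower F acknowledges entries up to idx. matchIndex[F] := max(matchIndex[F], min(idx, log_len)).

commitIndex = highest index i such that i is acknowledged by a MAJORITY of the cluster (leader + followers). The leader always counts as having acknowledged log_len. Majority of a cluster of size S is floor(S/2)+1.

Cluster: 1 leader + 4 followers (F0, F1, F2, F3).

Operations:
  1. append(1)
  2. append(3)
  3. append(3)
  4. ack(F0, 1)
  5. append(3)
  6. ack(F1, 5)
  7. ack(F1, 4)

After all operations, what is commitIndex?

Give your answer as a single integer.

Answer: 1

Derivation:
Op 1: append 1 -> log_len=1
Op 2: append 3 -> log_len=4
Op 3: append 3 -> log_len=7
Op 4: F0 acks idx 1 -> match: F0=1 F1=0 F2=0 F3=0; commitIndex=0
Op 5: append 3 -> log_len=10
Op 6: F1 acks idx 5 -> match: F0=1 F1=5 F2=0 F3=0; commitIndex=1
Op 7: F1 acks idx 4 -> match: F0=1 F1=5 F2=0 F3=0; commitIndex=1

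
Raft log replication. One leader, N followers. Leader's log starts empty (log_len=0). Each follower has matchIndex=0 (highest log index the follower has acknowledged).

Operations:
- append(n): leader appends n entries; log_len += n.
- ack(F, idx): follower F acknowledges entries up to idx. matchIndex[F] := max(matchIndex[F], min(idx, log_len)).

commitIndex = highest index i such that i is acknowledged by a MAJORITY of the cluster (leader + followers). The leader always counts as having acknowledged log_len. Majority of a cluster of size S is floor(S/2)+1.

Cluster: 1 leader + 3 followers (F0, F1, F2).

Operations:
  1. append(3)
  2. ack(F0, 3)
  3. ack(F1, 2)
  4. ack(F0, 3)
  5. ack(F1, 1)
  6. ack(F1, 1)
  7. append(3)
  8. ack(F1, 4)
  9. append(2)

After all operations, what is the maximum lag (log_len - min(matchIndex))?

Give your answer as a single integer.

Answer: 8

Derivation:
Op 1: append 3 -> log_len=3
Op 2: F0 acks idx 3 -> match: F0=3 F1=0 F2=0; commitIndex=0
Op 3: F1 acks idx 2 -> match: F0=3 F1=2 F2=0; commitIndex=2
Op 4: F0 acks idx 3 -> match: F0=3 F1=2 F2=0; commitIndex=2
Op 5: F1 acks idx 1 -> match: F0=3 F1=2 F2=0; commitIndex=2
Op 6: F1 acks idx 1 -> match: F0=3 F1=2 F2=0; commitIndex=2
Op 7: append 3 -> log_len=6
Op 8: F1 acks idx 4 -> match: F0=3 F1=4 F2=0; commitIndex=3
Op 9: append 2 -> log_len=8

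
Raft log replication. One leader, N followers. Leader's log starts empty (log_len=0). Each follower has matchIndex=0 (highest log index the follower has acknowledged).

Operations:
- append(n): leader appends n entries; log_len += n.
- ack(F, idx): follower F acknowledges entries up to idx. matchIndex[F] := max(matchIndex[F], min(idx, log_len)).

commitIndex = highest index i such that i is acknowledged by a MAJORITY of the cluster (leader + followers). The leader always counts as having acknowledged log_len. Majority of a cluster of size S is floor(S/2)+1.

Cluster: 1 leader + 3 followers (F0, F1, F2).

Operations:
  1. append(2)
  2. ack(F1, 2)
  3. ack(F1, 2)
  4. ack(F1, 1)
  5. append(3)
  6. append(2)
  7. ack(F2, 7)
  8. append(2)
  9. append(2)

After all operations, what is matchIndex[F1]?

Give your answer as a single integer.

Op 1: append 2 -> log_len=2
Op 2: F1 acks idx 2 -> match: F0=0 F1=2 F2=0; commitIndex=0
Op 3: F1 acks idx 2 -> match: F0=0 F1=2 F2=0; commitIndex=0
Op 4: F1 acks idx 1 -> match: F0=0 F1=2 F2=0; commitIndex=0
Op 5: append 3 -> log_len=5
Op 6: append 2 -> log_len=7
Op 7: F2 acks idx 7 -> match: F0=0 F1=2 F2=7; commitIndex=2
Op 8: append 2 -> log_len=9
Op 9: append 2 -> log_len=11

Answer: 2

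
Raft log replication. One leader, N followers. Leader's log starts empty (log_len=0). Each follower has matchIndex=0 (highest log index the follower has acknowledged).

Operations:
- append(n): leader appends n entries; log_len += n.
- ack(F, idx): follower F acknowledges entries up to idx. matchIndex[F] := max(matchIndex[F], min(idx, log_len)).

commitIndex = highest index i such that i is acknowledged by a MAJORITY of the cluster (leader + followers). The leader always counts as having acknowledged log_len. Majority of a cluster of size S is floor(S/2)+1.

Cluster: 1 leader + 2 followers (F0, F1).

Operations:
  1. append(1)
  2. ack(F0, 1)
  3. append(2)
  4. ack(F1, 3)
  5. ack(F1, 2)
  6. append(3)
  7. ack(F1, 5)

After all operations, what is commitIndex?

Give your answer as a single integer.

Op 1: append 1 -> log_len=1
Op 2: F0 acks idx 1 -> match: F0=1 F1=0; commitIndex=1
Op 3: append 2 -> log_len=3
Op 4: F1 acks idx 3 -> match: F0=1 F1=3; commitIndex=3
Op 5: F1 acks idx 2 -> match: F0=1 F1=3; commitIndex=3
Op 6: append 3 -> log_len=6
Op 7: F1 acks idx 5 -> match: F0=1 F1=5; commitIndex=5

Answer: 5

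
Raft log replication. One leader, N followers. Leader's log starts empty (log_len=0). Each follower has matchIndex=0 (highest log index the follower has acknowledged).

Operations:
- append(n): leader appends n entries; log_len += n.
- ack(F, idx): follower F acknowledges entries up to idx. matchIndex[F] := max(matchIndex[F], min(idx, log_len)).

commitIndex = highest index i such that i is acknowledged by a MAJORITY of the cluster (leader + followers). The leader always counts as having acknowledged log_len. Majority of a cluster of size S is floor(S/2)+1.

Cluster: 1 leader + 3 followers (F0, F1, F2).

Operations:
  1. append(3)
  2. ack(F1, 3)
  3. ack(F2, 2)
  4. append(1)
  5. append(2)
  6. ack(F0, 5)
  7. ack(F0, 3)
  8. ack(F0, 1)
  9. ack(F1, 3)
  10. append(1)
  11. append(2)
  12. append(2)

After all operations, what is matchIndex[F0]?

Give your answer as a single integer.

Op 1: append 3 -> log_len=3
Op 2: F1 acks idx 3 -> match: F0=0 F1=3 F2=0; commitIndex=0
Op 3: F2 acks idx 2 -> match: F0=0 F1=3 F2=2; commitIndex=2
Op 4: append 1 -> log_len=4
Op 5: append 2 -> log_len=6
Op 6: F0 acks idx 5 -> match: F0=5 F1=3 F2=2; commitIndex=3
Op 7: F0 acks idx 3 -> match: F0=5 F1=3 F2=2; commitIndex=3
Op 8: F0 acks idx 1 -> match: F0=5 F1=3 F2=2; commitIndex=3
Op 9: F1 acks idx 3 -> match: F0=5 F1=3 F2=2; commitIndex=3
Op 10: append 1 -> log_len=7
Op 11: append 2 -> log_len=9
Op 12: append 2 -> log_len=11

Answer: 5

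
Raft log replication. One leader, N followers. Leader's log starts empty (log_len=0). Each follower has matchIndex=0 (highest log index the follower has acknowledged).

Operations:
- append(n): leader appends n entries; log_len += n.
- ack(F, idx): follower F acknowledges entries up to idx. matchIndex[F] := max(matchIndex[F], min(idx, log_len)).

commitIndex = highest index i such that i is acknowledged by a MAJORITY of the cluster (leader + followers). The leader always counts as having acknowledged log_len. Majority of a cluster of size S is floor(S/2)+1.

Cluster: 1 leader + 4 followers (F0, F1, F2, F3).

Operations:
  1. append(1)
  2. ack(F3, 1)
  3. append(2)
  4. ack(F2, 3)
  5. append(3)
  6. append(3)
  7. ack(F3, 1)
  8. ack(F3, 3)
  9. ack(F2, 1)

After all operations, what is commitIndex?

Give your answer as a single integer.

Op 1: append 1 -> log_len=1
Op 2: F3 acks idx 1 -> match: F0=0 F1=0 F2=0 F3=1; commitIndex=0
Op 3: append 2 -> log_len=3
Op 4: F2 acks idx 3 -> match: F0=0 F1=0 F2=3 F3=1; commitIndex=1
Op 5: append 3 -> log_len=6
Op 6: append 3 -> log_len=9
Op 7: F3 acks idx 1 -> match: F0=0 F1=0 F2=3 F3=1; commitIndex=1
Op 8: F3 acks idx 3 -> match: F0=0 F1=0 F2=3 F3=3; commitIndex=3
Op 9: F2 acks idx 1 -> match: F0=0 F1=0 F2=3 F3=3; commitIndex=3

Answer: 3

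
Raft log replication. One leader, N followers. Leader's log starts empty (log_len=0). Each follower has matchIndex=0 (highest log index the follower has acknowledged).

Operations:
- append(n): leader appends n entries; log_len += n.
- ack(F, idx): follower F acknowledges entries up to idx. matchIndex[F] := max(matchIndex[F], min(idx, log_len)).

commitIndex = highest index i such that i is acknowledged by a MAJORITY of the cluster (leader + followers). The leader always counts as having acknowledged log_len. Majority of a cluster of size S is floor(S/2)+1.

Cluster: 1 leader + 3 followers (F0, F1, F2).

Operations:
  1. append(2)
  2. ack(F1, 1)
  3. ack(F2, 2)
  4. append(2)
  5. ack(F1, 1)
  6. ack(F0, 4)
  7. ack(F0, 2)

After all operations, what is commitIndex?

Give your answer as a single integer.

Op 1: append 2 -> log_len=2
Op 2: F1 acks idx 1 -> match: F0=0 F1=1 F2=0; commitIndex=0
Op 3: F2 acks idx 2 -> match: F0=0 F1=1 F2=2; commitIndex=1
Op 4: append 2 -> log_len=4
Op 5: F1 acks idx 1 -> match: F0=0 F1=1 F2=2; commitIndex=1
Op 6: F0 acks idx 4 -> match: F0=4 F1=1 F2=2; commitIndex=2
Op 7: F0 acks idx 2 -> match: F0=4 F1=1 F2=2; commitIndex=2

Answer: 2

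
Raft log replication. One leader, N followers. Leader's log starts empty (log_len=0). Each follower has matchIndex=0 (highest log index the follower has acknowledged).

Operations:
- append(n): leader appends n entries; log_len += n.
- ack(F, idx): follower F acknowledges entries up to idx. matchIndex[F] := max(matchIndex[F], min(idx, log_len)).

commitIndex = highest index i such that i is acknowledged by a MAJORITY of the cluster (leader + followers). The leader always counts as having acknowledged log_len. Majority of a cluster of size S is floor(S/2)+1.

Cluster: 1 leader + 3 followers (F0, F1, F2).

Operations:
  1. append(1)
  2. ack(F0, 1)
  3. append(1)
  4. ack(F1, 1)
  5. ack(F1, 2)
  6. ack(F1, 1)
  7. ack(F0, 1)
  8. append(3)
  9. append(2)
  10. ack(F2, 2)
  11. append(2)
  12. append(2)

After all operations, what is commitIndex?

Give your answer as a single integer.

Op 1: append 1 -> log_len=1
Op 2: F0 acks idx 1 -> match: F0=1 F1=0 F2=0; commitIndex=0
Op 3: append 1 -> log_len=2
Op 4: F1 acks idx 1 -> match: F0=1 F1=1 F2=0; commitIndex=1
Op 5: F1 acks idx 2 -> match: F0=1 F1=2 F2=0; commitIndex=1
Op 6: F1 acks idx 1 -> match: F0=1 F1=2 F2=0; commitIndex=1
Op 7: F0 acks idx 1 -> match: F0=1 F1=2 F2=0; commitIndex=1
Op 8: append 3 -> log_len=5
Op 9: append 2 -> log_len=7
Op 10: F2 acks idx 2 -> match: F0=1 F1=2 F2=2; commitIndex=2
Op 11: append 2 -> log_len=9
Op 12: append 2 -> log_len=11

Answer: 2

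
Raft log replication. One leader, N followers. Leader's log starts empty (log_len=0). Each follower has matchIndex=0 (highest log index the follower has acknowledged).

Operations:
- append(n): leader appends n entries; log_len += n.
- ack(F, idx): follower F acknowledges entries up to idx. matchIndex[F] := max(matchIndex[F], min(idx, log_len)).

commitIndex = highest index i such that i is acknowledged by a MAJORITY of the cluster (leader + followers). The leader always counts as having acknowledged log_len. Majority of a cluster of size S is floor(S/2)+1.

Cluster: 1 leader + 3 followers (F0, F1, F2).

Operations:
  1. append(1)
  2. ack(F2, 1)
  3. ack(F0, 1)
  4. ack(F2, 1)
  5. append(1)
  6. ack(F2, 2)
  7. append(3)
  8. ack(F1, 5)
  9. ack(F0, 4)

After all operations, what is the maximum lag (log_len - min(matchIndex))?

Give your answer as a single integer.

Answer: 3

Derivation:
Op 1: append 1 -> log_len=1
Op 2: F2 acks idx 1 -> match: F0=0 F1=0 F2=1; commitIndex=0
Op 3: F0 acks idx 1 -> match: F0=1 F1=0 F2=1; commitIndex=1
Op 4: F2 acks idx 1 -> match: F0=1 F1=0 F2=1; commitIndex=1
Op 5: append 1 -> log_len=2
Op 6: F2 acks idx 2 -> match: F0=1 F1=0 F2=2; commitIndex=1
Op 7: append 3 -> log_len=5
Op 8: F1 acks idx 5 -> match: F0=1 F1=5 F2=2; commitIndex=2
Op 9: F0 acks idx 4 -> match: F0=4 F1=5 F2=2; commitIndex=4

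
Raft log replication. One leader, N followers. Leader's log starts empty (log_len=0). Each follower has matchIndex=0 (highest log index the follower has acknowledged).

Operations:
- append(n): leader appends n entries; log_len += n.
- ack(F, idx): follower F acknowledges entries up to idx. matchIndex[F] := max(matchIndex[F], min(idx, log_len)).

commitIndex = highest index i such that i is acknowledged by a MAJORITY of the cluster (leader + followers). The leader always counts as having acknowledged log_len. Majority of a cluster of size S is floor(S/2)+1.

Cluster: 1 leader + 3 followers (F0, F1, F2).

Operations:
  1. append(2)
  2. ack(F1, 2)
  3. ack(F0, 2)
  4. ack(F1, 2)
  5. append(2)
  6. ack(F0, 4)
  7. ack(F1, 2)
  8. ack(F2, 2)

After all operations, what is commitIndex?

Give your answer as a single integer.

Op 1: append 2 -> log_len=2
Op 2: F1 acks idx 2 -> match: F0=0 F1=2 F2=0; commitIndex=0
Op 3: F0 acks idx 2 -> match: F0=2 F1=2 F2=0; commitIndex=2
Op 4: F1 acks idx 2 -> match: F0=2 F1=2 F2=0; commitIndex=2
Op 5: append 2 -> log_len=4
Op 6: F0 acks idx 4 -> match: F0=4 F1=2 F2=0; commitIndex=2
Op 7: F1 acks idx 2 -> match: F0=4 F1=2 F2=0; commitIndex=2
Op 8: F2 acks idx 2 -> match: F0=4 F1=2 F2=2; commitIndex=2

Answer: 2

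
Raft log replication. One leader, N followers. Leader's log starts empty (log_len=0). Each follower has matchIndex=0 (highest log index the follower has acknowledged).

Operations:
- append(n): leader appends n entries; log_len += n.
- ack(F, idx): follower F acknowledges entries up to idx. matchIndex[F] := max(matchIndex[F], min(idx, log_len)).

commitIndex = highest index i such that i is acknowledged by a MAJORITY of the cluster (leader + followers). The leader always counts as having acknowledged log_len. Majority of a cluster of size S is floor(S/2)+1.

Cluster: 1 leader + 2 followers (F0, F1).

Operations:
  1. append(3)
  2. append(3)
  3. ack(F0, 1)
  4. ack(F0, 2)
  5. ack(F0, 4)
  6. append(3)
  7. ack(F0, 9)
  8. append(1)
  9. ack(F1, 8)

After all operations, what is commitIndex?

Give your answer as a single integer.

Answer: 9

Derivation:
Op 1: append 3 -> log_len=3
Op 2: append 3 -> log_len=6
Op 3: F0 acks idx 1 -> match: F0=1 F1=0; commitIndex=1
Op 4: F0 acks idx 2 -> match: F0=2 F1=0; commitIndex=2
Op 5: F0 acks idx 4 -> match: F0=4 F1=0; commitIndex=4
Op 6: append 3 -> log_len=9
Op 7: F0 acks idx 9 -> match: F0=9 F1=0; commitIndex=9
Op 8: append 1 -> log_len=10
Op 9: F1 acks idx 8 -> match: F0=9 F1=8; commitIndex=9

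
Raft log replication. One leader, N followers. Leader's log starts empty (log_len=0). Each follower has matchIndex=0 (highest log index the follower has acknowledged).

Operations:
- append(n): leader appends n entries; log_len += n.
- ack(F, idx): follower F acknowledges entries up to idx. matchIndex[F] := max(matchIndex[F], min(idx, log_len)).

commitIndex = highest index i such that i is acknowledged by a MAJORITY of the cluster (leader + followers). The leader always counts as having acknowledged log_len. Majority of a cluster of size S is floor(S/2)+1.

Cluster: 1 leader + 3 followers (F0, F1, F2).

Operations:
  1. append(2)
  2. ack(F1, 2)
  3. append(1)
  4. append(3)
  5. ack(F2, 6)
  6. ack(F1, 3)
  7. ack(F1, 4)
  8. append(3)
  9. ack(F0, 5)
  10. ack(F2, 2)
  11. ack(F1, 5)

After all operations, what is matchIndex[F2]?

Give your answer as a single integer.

Op 1: append 2 -> log_len=2
Op 2: F1 acks idx 2 -> match: F0=0 F1=2 F2=0; commitIndex=0
Op 3: append 1 -> log_len=3
Op 4: append 3 -> log_len=6
Op 5: F2 acks idx 6 -> match: F0=0 F1=2 F2=6; commitIndex=2
Op 6: F1 acks idx 3 -> match: F0=0 F1=3 F2=6; commitIndex=3
Op 7: F1 acks idx 4 -> match: F0=0 F1=4 F2=6; commitIndex=4
Op 8: append 3 -> log_len=9
Op 9: F0 acks idx 5 -> match: F0=5 F1=4 F2=6; commitIndex=5
Op 10: F2 acks idx 2 -> match: F0=5 F1=4 F2=6; commitIndex=5
Op 11: F1 acks idx 5 -> match: F0=5 F1=5 F2=6; commitIndex=5

Answer: 6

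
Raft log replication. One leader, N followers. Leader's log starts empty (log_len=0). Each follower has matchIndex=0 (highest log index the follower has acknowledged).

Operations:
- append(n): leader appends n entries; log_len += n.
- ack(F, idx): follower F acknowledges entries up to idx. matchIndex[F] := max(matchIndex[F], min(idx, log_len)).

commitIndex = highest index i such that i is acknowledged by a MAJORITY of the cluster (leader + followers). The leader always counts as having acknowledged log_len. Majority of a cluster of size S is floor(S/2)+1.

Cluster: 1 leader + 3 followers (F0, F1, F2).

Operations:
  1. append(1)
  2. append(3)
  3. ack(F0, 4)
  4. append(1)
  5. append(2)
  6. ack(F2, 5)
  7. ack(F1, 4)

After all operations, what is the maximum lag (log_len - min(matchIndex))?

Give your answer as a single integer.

Op 1: append 1 -> log_len=1
Op 2: append 3 -> log_len=4
Op 3: F0 acks idx 4 -> match: F0=4 F1=0 F2=0; commitIndex=0
Op 4: append 1 -> log_len=5
Op 5: append 2 -> log_len=7
Op 6: F2 acks idx 5 -> match: F0=4 F1=0 F2=5; commitIndex=4
Op 7: F1 acks idx 4 -> match: F0=4 F1=4 F2=5; commitIndex=4

Answer: 3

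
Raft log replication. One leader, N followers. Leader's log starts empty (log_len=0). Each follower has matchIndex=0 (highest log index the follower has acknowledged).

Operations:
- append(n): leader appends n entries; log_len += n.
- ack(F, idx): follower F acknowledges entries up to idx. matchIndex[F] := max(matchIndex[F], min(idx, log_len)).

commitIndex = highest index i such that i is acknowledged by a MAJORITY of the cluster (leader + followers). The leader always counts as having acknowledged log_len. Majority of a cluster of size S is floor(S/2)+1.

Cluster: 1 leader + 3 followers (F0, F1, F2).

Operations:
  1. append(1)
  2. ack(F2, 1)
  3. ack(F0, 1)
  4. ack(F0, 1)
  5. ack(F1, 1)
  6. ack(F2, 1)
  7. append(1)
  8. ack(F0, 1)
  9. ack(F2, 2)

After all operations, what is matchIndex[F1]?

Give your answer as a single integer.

Answer: 1

Derivation:
Op 1: append 1 -> log_len=1
Op 2: F2 acks idx 1 -> match: F0=0 F1=0 F2=1; commitIndex=0
Op 3: F0 acks idx 1 -> match: F0=1 F1=0 F2=1; commitIndex=1
Op 4: F0 acks idx 1 -> match: F0=1 F1=0 F2=1; commitIndex=1
Op 5: F1 acks idx 1 -> match: F0=1 F1=1 F2=1; commitIndex=1
Op 6: F2 acks idx 1 -> match: F0=1 F1=1 F2=1; commitIndex=1
Op 7: append 1 -> log_len=2
Op 8: F0 acks idx 1 -> match: F0=1 F1=1 F2=1; commitIndex=1
Op 9: F2 acks idx 2 -> match: F0=1 F1=1 F2=2; commitIndex=1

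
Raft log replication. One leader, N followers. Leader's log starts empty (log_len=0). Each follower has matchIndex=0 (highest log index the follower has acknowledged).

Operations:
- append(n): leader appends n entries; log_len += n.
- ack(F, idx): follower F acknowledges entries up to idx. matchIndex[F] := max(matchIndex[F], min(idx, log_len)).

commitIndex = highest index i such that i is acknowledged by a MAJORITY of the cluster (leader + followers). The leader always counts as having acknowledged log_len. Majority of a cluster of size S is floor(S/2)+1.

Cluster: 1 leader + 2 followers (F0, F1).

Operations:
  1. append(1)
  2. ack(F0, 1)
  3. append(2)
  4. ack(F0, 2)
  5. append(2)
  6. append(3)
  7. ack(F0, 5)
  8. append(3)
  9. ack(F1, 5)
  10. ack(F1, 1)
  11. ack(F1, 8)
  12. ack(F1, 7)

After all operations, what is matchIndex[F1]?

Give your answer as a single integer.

Op 1: append 1 -> log_len=1
Op 2: F0 acks idx 1 -> match: F0=1 F1=0; commitIndex=1
Op 3: append 2 -> log_len=3
Op 4: F0 acks idx 2 -> match: F0=2 F1=0; commitIndex=2
Op 5: append 2 -> log_len=5
Op 6: append 3 -> log_len=8
Op 7: F0 acks idx 5 -> match: F0=5 F1=0; commitIndex=5
Op 8: append 3 -> log_len=11
Op 9: F1 acks idx 5 -> match: F0=5 F1=5; commitIndex=5
Op 10: F1 acks idx 1 -> match: F0=5 F1=5; commitIndex=5
Op 11: F1 acks idx 8 -> match: F0=5 F1=8; commitIndex=8
Op 12: F1 acks idx 7 -> match: F0=5 F1=8; commitIndex=8

Answer: 8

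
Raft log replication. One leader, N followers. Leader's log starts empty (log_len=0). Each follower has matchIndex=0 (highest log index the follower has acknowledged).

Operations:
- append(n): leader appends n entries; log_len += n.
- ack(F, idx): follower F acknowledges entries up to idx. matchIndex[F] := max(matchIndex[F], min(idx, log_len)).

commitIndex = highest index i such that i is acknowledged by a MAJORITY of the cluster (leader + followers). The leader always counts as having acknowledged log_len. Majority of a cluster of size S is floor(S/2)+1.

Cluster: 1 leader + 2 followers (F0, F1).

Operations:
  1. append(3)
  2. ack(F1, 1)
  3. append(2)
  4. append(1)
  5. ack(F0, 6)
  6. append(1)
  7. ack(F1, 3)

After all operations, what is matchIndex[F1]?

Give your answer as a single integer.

Answer: 3

Derivation:
Op 1: append 3 -> log_len=3
Op 2: F1 acks idx 1 -> match: F0=0 F1=1; commitIndex=1
Op 3: append 2 -> log_len=5
Op 4: append 1 -> log_len=6
Op 5: F0 acks idx 6 -> match: F0=6 F1=1; commitIndex=6
Op 6: append 1 -> log_len=7
Op 7: F1 acks idx 3 -> match: F0=6 F1=3; commitIndex=6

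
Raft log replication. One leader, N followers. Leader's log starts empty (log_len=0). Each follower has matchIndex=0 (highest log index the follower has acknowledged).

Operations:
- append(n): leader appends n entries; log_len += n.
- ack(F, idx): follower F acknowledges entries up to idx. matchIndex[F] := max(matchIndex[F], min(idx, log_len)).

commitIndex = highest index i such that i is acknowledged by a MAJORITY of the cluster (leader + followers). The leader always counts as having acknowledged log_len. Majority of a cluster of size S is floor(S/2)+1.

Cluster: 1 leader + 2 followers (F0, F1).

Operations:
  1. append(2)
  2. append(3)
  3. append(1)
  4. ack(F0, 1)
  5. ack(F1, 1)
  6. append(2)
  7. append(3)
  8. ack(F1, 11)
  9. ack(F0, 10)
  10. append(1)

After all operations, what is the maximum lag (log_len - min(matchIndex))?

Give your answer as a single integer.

Op 1: append 2 -> log_len=2
Op 2: append 3 -> log_len=5
Op 3: append 1 -> log_len=6
Op 4: F0 acks idx 1 -> match: F0=1 F1=0; commitIndex=1
Op 5: F1 acks idx 1 -> match: F0=1 F1=1; commitIndex=1
Op 6: append 2 -> log_len=8
Op 7: append 3 -> log_len=11
Op 8: F1 acks idx 11 -> match: F0=1 F1=11; commitIndex=11
Op 9: F0 acks idx 10 -> match: F0=10 F1=11; commitIndex=11
Op 10: append 1 -> log_len=12

Answer: 2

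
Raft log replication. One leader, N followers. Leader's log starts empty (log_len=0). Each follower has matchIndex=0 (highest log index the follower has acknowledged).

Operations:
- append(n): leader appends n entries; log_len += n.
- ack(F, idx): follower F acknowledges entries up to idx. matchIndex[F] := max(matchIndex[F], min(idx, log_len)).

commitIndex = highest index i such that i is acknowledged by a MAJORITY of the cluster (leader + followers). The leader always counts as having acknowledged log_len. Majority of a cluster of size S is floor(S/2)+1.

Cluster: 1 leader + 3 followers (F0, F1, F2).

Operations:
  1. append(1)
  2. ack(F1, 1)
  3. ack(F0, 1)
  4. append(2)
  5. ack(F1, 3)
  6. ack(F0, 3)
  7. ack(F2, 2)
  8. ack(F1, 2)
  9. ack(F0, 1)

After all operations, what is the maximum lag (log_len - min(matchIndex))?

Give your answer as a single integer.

Op 1: append 1 -> log_len=1
Op 2: F1 acks idx 1 -> match: F0=0 F1=1 F2=0; commitIndex=0
Op 3: F0 acks idx 1 -> match: F0=1 F1=1 F2=0; commitIndex=1
Op 4: append 2 -> log_len=3
Op 5: F1 acks idx 3 -> match: F0=1 F1=3 F2=0; commitIndex=1
Op 6: F0 acks idx 3 -> match: F0=3 F1=3 F2=0; commitIndex=3
Op 7: F2 acks idx 2 -> match: F0=3 F1=3 F2=2; commitIndex=3
Op 8: F1 acks idx 2 -> match: F0=3 F1=3 F2=2; commitIndex=3
Op 9: F0 acks idx 1 -> match: F0=3 F1=3 F2=2; commitIndex=3

Answer: 1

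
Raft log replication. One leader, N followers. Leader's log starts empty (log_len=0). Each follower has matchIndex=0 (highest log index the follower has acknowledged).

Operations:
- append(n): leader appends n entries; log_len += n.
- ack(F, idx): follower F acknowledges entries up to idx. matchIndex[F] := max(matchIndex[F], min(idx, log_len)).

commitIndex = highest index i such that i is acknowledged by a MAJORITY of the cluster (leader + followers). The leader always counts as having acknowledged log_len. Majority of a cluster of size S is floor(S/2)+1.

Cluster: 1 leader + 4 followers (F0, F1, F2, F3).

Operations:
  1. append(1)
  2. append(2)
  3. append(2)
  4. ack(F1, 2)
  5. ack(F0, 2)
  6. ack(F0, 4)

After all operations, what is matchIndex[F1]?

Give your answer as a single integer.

Op 1: append 1 -> log_len=1
Op 2: append 2 -> log_len=3
Op 3: append 2 -> log_len=5
Op 4: F1 acks idx 2 -> match: F0=0 F1=2 F2=0 F3=0; commitIndex=0
Op 5: F0 acks idx 2 -> match: F0=2 F1=2 F2=0 F3=0; commitIndex=2
Op 6: F0 acks idx 4 -> match: F0=4 F1=2 F2=0 F3=0; commitIndex=2

Answer: 2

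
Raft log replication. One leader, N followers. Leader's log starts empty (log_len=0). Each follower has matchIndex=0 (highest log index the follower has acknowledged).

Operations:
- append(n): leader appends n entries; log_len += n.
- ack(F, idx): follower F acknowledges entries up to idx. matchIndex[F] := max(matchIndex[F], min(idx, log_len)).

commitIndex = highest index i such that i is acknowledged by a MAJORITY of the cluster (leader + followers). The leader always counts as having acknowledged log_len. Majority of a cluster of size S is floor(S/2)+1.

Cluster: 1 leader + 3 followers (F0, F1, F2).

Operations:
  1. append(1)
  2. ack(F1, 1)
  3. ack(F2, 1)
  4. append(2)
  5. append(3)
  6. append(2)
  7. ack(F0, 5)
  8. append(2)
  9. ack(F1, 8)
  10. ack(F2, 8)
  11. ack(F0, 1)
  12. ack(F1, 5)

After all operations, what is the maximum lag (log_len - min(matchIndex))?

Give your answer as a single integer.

Answer: 5

Derivation:
Op 1: append 1 -> log_len=1
Op 2: F1 acks idx 1 -> match: F0=0 F1=1 F2=0; commitIndex=0
Op 3: F2 acks idx 1 -> match: F0=0 F1=1 F2=1; commitIndex=1
Op 4: append 2 -> log_len=3
Op 5: append 3 -> log_len=6
Op 6: append 2 -> log_len=8
Op 7: F0 acks idx 5 -> match: F0=5 F1=1 F2=1; commitIndex=1
Op 8: append 2 -> log_len=10
Op 9: F1 acks idx 8 -> match: F0=5 F1=8 F2=1; commitIndex=5
Op 10: F2 acks idx 8 -> match: F0=5 F1=8 F2=8; commitIndex=8
Op 11: F0 acks idx 1 -> match: F0=5 F1=8 F2=8; commitIndex=8
Op 12: F1 acks idx 5 -> match: F0=5 F1=8 F2=8; commitIndex=8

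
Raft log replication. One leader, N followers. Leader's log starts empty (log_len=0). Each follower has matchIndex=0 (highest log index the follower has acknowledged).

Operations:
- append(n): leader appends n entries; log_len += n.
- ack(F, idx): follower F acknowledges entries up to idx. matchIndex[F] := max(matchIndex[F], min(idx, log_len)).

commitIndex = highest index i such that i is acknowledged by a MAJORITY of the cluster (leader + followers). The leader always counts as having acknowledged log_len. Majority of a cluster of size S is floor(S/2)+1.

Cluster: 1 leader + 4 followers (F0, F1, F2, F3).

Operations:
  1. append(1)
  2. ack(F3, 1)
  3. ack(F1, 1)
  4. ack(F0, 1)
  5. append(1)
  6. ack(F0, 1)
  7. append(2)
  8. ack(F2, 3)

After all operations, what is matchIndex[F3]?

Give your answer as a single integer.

Answer: 1

Derivation:
Op 1: append 1 -> log_len=1
Op 2: F3 acks idx 1 -> match: F0=0 F1=0 F2=0 F3=1; commitIndex=0
Op 3: F1 acks idx 1 -> match: F0=0 F1=1 F2=0 F3=1; commitIndex=1
Op 4: F0 acks idx 1 -> match: F0=1 F1=1 F2=0 F3=1; commitIndex=1
Op 5: append 1 -> log_len=2
Op 6: F0 acks idx 1 -> match: F0=1 F1=1 F2=0 F3=1; commitIndex=1
Op 7: append 2 -> log_len=4
Op 8: F2 acks idx 3 -> match: F0=1 F1=1 F2=3 F3=1; commitIndex=1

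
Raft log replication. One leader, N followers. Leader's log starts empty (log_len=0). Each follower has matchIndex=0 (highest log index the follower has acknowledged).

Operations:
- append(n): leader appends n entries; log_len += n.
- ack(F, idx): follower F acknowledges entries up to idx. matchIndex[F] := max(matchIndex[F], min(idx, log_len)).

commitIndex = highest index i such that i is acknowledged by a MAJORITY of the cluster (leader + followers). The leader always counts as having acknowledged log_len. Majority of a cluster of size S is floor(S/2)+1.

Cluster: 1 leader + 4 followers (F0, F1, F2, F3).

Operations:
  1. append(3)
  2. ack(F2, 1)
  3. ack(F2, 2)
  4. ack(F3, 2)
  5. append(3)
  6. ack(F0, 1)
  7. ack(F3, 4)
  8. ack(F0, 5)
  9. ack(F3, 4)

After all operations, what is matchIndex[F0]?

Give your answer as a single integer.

Answer: 5

Derivation:
Op 1: append 3 -> log_len=3
Op 2: F2 acks idx 1 -> match: F0=0 F1=0 F2=1 F3=0; commitIndex=0
Op 3: F2 acks idx 2 -> match: F0=0 F1=0 F2=2 F3=0; commitIndex=0
Op 4: F3 acks idx 2 -> match: F0=0 F1=0 F2=2 F3=2; commitIndex=2
Op 5: append 3 -> log_len=6
Op 6: F0 acks idx 1 -> match: F0=1 F1=0 F2=2 F3=2; commitIndex=2
Op 7: F3 acks idx 4 -> match: F0=1 F1=0 F2=2 F3=4; commitIndex=2
Op 8: F0 acks idx 5 -> match: F0=5 F1=0 F2=2 F3=4; commitIndex=4
Op 9: F3 acks idx 4 -> match: F0=5 F1=0 F2=2 F3=4; commitIndex=4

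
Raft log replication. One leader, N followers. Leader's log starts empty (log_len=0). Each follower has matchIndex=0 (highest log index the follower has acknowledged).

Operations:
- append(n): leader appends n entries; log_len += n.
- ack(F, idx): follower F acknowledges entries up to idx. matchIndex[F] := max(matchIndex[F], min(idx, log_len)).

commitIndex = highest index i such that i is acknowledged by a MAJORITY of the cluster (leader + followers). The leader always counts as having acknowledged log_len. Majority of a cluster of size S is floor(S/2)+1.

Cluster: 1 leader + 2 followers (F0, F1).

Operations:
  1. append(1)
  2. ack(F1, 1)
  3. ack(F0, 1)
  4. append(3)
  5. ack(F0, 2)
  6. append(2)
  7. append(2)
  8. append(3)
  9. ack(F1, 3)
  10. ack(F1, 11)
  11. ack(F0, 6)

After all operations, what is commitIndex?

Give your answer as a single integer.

Op 1: append 1 -> log_len=1
Op 2: F1 acks idx 1 -> match: F0=0 F1=1; commitIndex=1
Op 3: F0 acks idx 1 -> match: F0=1 F1=1; commitIndex=1
Op 4: append 3 -> log_len=4
Op 5: F0 acks idx 2 -> match: F0=2 F1=1; commitIndex=2
Op 6: append 2 -> log_len=6
Op 7: append 2 -> log_len=8
Op 8: append 3 -> log_len=11
Op 9: F1 acks idx 3 -> match: F0=2 F1=3; commitIndex=3
Op 10: F1 acks idx 11 -> match: F0=2 F1=11; commitIndex=11
Op 11: F0 acks idx 6 -> match: F0=6 F1=11; commitIndex=11

Answer: 11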